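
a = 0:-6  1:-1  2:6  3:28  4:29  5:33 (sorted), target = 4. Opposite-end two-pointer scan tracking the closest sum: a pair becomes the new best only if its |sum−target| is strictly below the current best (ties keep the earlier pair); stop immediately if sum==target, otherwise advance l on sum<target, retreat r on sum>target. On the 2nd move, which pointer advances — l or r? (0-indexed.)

[0,5] -6+33=27 d=23 * → r--
[0,4] -6+29=23 d=19 * → r--

r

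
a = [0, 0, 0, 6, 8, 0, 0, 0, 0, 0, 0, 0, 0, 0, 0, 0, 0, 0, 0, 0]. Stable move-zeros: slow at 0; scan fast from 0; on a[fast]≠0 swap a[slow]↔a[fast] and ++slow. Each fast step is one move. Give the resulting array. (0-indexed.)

[6, 8, 0, 0, 0, 0, 0, 0, 0, 0, 0, 0, 0, 0, 0, 0, 0, 0, 0, 0]

slow=0 fast=0: a[fast]=0, fast++
slow=0 fast=1: a[fast]=0, fast++
slow=0 fast=2: a[fast]=0, fast++
slow=0 fast=3: a[fast]=6≠0 swap→a[0]=6, slow++,fast++
slow=1 fast=4: a[fast]=8≠0 swap→a[1]=8, slow++,fast++
slow=2 fast=5: a[fast]=0, fast++
slow=2 fast=6: a[fast]=0, fast++
slow=2 fast=7: a[fast]=0, fast++
slow=2 fast=8: a[fast]=0, fast++
slow=2 fast=9: a[fast]=0, fast++
slow=2 fast=10: a[fast]=0, fast++
slow=2 fast=11: a[fast]=0, fast++
slow=2 fast=12: a[fast]=0, fast++
slow=2 fast=13: a[fast]=0, fast++
slow=2 fast=14: a[fast]=0, fast++
slow=2 fast=15: a[fast]=0, fast++
slow=2 fast=16: a[fast]=0, fast++
slow=2 fast=17: a[fast]=0, fast++
slow=2 fast=18: a[fast]=0, fast++
slow=2 fast=19: a[fast]=0, fast++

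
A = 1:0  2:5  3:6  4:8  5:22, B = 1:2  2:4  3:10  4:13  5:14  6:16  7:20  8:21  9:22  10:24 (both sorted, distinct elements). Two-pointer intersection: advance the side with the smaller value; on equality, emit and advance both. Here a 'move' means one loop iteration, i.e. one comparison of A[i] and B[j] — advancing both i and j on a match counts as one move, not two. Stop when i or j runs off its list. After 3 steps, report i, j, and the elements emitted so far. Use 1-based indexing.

[i=1,j=1] 0<2 → i++
[i=2,j=1] 5>2 → j++
[i=2,j=2] 5>4 → j++

i=2, j=3, emitted=[]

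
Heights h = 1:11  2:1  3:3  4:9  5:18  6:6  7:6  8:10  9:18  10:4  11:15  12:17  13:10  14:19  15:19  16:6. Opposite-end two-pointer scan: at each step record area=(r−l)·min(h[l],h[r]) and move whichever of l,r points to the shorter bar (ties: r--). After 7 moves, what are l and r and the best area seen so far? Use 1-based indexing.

l=1 r=16: min(11,6)*15=90 best=90 *, r--
l=1 r=15: min(11,19)*14=154 best=154 *, l++
l=2 r=15: min(1,19)*13=13 best=154, l++
l=3 r=15: min(3,19)*12=36 best=154, l++
l=4 r=15: min(9,19)*11=99 best=154, l++
l=5 r=15: min(18,19)*10=180 best=180 *, l++
l=6 r=15: min(6,19)*9=54 best=180, l++

l=7, r=15, best area=180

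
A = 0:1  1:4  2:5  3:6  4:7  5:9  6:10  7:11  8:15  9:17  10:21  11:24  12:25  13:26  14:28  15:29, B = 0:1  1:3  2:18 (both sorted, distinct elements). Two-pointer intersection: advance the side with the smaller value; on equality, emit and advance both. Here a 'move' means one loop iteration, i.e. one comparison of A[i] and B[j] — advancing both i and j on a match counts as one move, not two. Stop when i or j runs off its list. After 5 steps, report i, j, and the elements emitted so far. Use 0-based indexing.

i=4, j=2, emitted=[1]

i=0 j=0: 1==1 emit, i++,j++
i=1 j=1: 4>3, j++
i=1 j=2: 4<18, i++
i=2 j=2: 5<18, i++
i=3 j=2: 6<18, i++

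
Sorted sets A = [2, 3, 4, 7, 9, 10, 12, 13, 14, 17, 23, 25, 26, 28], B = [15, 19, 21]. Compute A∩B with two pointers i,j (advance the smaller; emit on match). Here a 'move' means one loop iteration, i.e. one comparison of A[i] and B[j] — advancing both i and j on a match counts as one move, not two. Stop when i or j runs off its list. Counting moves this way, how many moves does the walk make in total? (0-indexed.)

i=0 j=0: 2<15, i++
i=1 j=0: 3<15, i++
i=2 j=0: 4<15, i++
i=3 j=0: 7<15, i++
i=4 j=0: 9<15, i++
i=5 j=0: 10<15, i++
i=6 j=0: 12<15, i++
i=7 j=0: 13<15, i++
i=8 j=0: 14<15, i++
i=9 j=0: 17>15, j++
i=9 j=1: 17<19, i++
i=10 j=1: 23>19, j++
i=10 j=2: 23>21, j++

13 moves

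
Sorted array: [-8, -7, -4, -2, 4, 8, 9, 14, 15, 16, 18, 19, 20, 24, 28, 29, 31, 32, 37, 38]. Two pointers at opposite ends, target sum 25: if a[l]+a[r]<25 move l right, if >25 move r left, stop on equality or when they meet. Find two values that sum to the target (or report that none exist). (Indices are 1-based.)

(-7, 32)

[1,20] -8+38=30 >25 → r--
[1,19] -8+37=29 >25 → r--
[1,18] -8+32=24 <25 → l++
[2,18] -7+32=25 → found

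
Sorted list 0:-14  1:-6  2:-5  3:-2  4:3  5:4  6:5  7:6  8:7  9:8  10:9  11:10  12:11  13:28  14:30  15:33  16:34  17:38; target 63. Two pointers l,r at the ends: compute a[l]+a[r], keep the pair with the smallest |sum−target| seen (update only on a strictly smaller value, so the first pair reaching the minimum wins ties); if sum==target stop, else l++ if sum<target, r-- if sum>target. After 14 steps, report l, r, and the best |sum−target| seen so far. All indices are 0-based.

l=0 r=17: -14+38=24 d=39 *, l++
l=1 r=17: -6+38=32 d=31 *, l++
l=2 r=17: -5+38=33 d=30 *, l++
l=3 r=17: -2+38=36 d=27 *, l++
l=4 r=17: 3+38=41 d=22 *, l++
l=5 r=17: 4+38=42 d=21 *, l++
l=6 r=17: 5+38=43 d=20 *, l++
l=7 r=17: 6+38=44 d=19 *, l++
l=8 r=17: 7+38=45 d=18 *, l++
l=9 r=17: 8+38=46 d=17 *, l++
l=10 r=17: 9+38=47 d=16 *, l++
l=11 r=17: 10+38=48 d=15 *, l++
l=12 r=17: 11+38=49 d=14 *, l++
l=13 r=17: 28+38=66 d=3 *, r--

l=13, r=16, best |Δ|=3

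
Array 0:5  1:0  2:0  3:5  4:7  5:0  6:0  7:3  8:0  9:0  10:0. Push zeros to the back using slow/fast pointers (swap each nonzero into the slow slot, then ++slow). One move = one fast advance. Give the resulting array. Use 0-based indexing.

[5, 5, 7, 3, 0, 0, 0, 0, 0, 0, 0]

(s=0,f=0) a[fast]=5≠0 swap→a[0]=5 → slow++,fast++
(s=1,f=1) a[fast]=0 → fast++
(s=1,f=2) a[fast]=0 → fast++
(s=1,f=3) a[fast]=5≠0 swap→a[1]=5 → slow++,fast++
(s=2,f=4) a[fast]=7≠0 swap→a[2]=7 → slow++,fast++
(s=3,f=5) a[fast]=0 → fast++
(s=3,f=6) a[fast]=0 → fast++
(s=3,f=7) a[fast]=3≠0 swap→a[3]=3 → slow++,fast++
(s=4,f=8) a[fast]=0 → fast++
(s=4,f=9) a[fast]=0 → fast++
(s=4,f=10) a[fast]=0 → fast++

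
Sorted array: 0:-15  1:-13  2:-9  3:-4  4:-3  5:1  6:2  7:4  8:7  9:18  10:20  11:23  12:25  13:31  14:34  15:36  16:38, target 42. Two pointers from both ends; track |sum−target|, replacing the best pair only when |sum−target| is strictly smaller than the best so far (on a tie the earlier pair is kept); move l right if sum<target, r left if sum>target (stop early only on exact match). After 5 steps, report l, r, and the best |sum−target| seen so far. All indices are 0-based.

l=0 r=16: -15+38=23 d=19 *, l++
l=1 r=16: -13+38=25 d=17 *, l++
l=2 r=16: -9+38=29 d=13 *, l++
l=3 r=16: -4+38=34 d=8 *, l++
l=4 r=16: -3+38=35 d=7 *, l++

l=5, r=16, best |Δ|=7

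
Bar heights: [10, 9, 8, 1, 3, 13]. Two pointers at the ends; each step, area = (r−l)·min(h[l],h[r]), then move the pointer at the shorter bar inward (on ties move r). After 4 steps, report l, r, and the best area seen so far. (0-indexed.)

l=4, r=5, best area=50

l=0 r=5: min(10,13)*5=50 best=50 *, l++
l=1 r=5: min(9,13)*4=36 best=50, l++
l=2 r=5: min(8,13)*3=24 best=50, l++
l=3 r=5: min(1,13)*2=2 best=50, l++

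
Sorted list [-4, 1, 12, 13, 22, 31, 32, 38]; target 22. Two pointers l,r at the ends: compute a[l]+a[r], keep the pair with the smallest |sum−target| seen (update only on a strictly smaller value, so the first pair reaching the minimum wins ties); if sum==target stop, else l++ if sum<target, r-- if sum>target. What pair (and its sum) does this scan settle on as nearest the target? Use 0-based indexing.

pair (1, 22) with sum 23 (|Δ|=1)

l=0 r=7: -4+38=34 d=12 *, r--
l=0 r=6: -4+32=28 d=6 *, r--
l=0 r=5: -4+31=27 d=5 *, r--
l=0 r=4: -4+22=18 d=4 *, l++
l=1 r=4: 1+22=23 d=1 *, r--
l=1 r=3: 1+13=14 d=8, l++
l=2 r=3: 12+13=25 d=3, r--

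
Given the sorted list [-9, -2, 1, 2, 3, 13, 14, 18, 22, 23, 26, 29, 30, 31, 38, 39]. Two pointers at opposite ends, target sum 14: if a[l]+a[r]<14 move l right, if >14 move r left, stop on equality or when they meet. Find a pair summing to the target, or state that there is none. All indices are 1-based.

(-9, 23)

l=1 r=16: -9+39=30 >14, r--
l=1 r=15: -9+38=29 >14, r--
l=1 r=14: -9+31=22 >14, r--
l=1 r=13: -9+30=21 >14, r--
l=1 r=12: -9+29=20 >14, r--
l=1 r=11: -9+26=17 >14, r--
l=1 r=10: -9+23=14, found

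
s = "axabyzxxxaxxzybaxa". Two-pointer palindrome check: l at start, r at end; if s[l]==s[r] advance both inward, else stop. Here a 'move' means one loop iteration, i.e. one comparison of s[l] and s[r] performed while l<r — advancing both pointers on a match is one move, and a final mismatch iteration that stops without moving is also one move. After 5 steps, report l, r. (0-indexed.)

[0,17] 'a'=='a' → l++,r--
[1,16] 'x'=='x' → l++,r--
[2,15] 'a'=='a' → l++,r--
[3,14] 'b'=='b' → l++,r--
[4,13] 'y'=='y' → l++,r--

l=5, r=12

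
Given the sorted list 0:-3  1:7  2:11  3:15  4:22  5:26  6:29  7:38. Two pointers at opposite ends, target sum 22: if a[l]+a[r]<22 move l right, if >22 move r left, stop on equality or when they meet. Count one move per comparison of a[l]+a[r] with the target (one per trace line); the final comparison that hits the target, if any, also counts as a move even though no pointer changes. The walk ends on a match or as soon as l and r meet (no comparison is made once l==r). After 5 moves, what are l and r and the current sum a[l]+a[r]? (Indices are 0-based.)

l=0 r=7: -3+38=35 >22, r--
l=0 r=6: -3+29=26 >22, r--
l=0 r=5: -3+26=23 >22, r--
l=0 r=4: -3+22=19 <22, l++
l=1 r=4: 7+22=29 >22, r--

l=1, r=3, sum=22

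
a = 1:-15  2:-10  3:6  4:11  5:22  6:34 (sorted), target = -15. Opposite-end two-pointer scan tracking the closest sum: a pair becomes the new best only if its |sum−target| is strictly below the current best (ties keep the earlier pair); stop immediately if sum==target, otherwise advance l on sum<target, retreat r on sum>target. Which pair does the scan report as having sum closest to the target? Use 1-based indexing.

pair (-15, 6) with sum -9 (|Δ|=6)

l=1 r=6: -15+34=19 d=34 *, r--
l=1 r=5: -15+22=7 d=22 *, r--
l=1 r=4: -15+11=-4 d=11 *, r--
l=1 r=3: -15+6=-9 d=6 *, r--
l=1 r=2: -15+-10=-25 d=10, l++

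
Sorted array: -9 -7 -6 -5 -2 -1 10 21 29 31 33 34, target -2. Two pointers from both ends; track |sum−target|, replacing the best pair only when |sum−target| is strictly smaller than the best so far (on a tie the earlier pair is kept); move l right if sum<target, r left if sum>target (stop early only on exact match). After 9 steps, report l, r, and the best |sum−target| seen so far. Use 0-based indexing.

[0,11] -9+34=25 d=27 * → r--
[0,10] -9+33=24 d=26 * → r--
[0,9] -9+31=22 d=24 * → r--
[0,8] -9+29=20 d=22 * → r--
[0,7] -9+21=12 d=14 * → r--
[0,6] -9+10=1 d=3 * → r--
[0,5] -9+-1=-10 d=8 → l++
[1,5] -7+-1=-8 d=6 → l++
[2,5] -6+-1=-7 d=5 → l++

l=3, r=5, best |Δ|=3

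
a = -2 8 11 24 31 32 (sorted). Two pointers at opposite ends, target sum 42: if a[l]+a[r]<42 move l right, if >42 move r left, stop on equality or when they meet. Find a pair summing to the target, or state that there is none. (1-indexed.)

l=1 r=6: -2+32=30 <42, l++
l=2 r=6: 8+32=40 <42, l++
l=3 r=6: 11+32=43 >42, r--
l=3 r=5: 11+31=42, found

(11, 31)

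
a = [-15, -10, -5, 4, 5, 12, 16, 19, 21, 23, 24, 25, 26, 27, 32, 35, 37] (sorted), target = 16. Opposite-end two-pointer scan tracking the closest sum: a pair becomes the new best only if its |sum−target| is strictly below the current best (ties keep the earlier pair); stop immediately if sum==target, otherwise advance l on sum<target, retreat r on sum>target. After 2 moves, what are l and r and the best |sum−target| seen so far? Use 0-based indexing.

l=0 r=16: -15+37=22 d=6 *, r--
l=0 r=15: -15+35=20 d=4 *, r--

l=0, r=14, best |Δ|=4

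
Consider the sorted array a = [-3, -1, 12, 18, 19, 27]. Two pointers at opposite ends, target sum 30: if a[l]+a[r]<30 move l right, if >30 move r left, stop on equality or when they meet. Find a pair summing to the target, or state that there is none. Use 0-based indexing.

l=0 r=5: -3+27=24 <30, l++
l=1 r=5: -1+27=26 <30, l++
l=2 r=5: 12+27=39 >30, r--
l=2 r=4: 12+19=31 >30, r--
l=2 r=3: 12+18=30, found

(12, 18)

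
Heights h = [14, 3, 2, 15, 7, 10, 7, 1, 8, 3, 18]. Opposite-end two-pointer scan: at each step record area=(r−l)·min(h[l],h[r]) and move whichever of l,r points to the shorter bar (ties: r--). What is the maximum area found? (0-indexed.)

max area = 140

l=0 r=10: min(14,18)*10=140 best=140 *, l++
l=1 r=10: min(3,18)*9=27 best=140, l++
l=2 r=10: min(2,18)*8=16 best=140, l++
l=3 r=10: min(15,18)*7=105 best=140, l++
l=4 r=10: min(7,18)*6=42 best=140, l++
l=5 r=10: min(10,18)*5=50 best=140, l++
l=6 r=10: min(7,18)*4=28 best=140, l++
l=7 r=10: min(1,18)*3=3 best=140, l++
l=8 r=10: min(8,18)*2=16 best=140, l++
l=9 r=10: min(3,18)*1=3 best=140, l++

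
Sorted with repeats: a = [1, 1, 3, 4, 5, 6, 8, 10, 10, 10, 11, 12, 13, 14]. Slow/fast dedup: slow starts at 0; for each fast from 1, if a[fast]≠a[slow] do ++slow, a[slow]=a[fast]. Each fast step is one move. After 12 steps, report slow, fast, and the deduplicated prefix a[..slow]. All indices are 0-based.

slow=9, fast=13, prefix=[1, 3, 4, 5, 6, 8, 10, 11, 12, 13]

(s=0,f=1) a[fast]=1=a[slow] dup → fast++
(s=0,f=2) a[fast]=3≠a[slow]=1 write a[1]=3 → slow++,fast++
(s=1,f=3) a[fast]=4≠a[slow]=3 write a[2]=4 → slow++,fast++
(s=2,f=4) a[fast]=5≠a[slow]=4 write a[3]=5 → slow++,fast++
(s=3,f=5) a[fast]=6≠a[slow]=5 write a[4]=6 → slow++,fast++
(s=4,f=6) a[fast]=8≠a[slow]=6 write a[5]=8 → slow++,fast++
(s=5,f=7) a[fast]=10≠a[slow]=8 write a[6]=10 → slow++,fast++
(s=6,f=8) a[fast]=10=a[slow] dup → fast++
(s=6,f=9) a[fast]=10=a[slow] dup → fast++
(s=6,f=10) a[fast]=11≠a[slow]=10 write a[7]=11 → slow++,fast++
(s=7,f=11) a[fast]=12≠a[slow]=11 write a[8]=12 → slow++,fast++
(s=8,f=12) a[fast]=13≠a[slow]=12 write a[9]=13 → slow++,fast++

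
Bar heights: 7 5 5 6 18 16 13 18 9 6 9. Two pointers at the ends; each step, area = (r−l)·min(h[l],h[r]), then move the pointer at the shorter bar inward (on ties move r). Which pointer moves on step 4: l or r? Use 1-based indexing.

[1,11] min(7,9)*10=70 best=70 * → l++
[2,11] min(5,9)*9=45 best=70 → l++
[3,11] min(5,9)*8=40 best=70 → l++
[4,11] min(6,9)*7=42 best=70 → l++

l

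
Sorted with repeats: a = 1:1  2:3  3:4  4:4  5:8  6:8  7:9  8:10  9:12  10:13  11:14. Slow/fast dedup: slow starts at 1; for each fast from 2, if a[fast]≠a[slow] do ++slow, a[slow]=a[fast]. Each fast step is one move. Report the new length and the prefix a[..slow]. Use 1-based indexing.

length 9; prefix = [1, 3, 4, 8, 9, 10, 12, 13, 14]

(s=1,f=2) a[fast]=3≠a[slow]=1 write a[2]=3 → slow++,fast++
(s=2,f=3) a[fast]=4≠a[slow]=3 write a[3]=4 → slow++,fast++
(s=3,f=4) a[fast]=4=a[slow] dup → fast++
(s=3,f=5) a[fast]=8≠a[slow]=4 write a[4]=8 → slow++,fast++
(s=4,f=6) a[fast]=8=a[slow] dup → fast++
(s=4,f=7) a[fast]=9≠a[slow]=8 write a[5]=9 → slow++,fast++
(s=5,f=8) a[fast]=10≠a[slow]=9 write a[6]=10 → slow++,fast++
(s=6,f=9) a[fast]=12≠a[slow]=10 write a[7]=12 → slow++,fast++
(s=7,f=10) a[fast]=13≠a[slow]=12 write a[8]=13 → slow++,fast++
(s=8,f=11) a[fast]=14≠a[slow]=13 write a[9]=14 → slow++,fast++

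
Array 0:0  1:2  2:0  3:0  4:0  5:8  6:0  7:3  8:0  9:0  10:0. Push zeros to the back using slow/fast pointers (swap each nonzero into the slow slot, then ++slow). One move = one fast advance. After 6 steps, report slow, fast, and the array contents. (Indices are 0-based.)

slow=2, fast=6, a=[2, 8, 0, 0, 0, 0, 0, 3, 0, 0, 0]

(s=0,f=0) a[fast]=0 → fast++
(s=0,f=1) a[fast]=2≠0 swap→a[0]=2 → slow++,fast++
(s=1,f=2) a[fast]=0 → fast++
(s=1,f=3) a[fast]=0 → fast++
(s=1,f=4) a[fast]=0 → fast++
(s=1,f=5) a[fast]=8≠0 swap→a[1]=8 → slow++,fast++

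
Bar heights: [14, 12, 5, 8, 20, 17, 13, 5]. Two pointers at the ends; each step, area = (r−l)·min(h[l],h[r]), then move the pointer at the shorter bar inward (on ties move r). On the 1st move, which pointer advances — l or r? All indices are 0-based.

l=0 r=7: min(14,5)*7=35 best=35 *, r--

r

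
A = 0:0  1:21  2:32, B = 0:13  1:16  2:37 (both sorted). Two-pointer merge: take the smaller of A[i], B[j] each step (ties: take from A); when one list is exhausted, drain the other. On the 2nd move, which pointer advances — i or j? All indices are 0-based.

[i=0,j=0] A[i]=0<=B[j]=13 take 0 → i++
[i=1,j=0] A[i]=21>B[j]=13 take 13 → j++

j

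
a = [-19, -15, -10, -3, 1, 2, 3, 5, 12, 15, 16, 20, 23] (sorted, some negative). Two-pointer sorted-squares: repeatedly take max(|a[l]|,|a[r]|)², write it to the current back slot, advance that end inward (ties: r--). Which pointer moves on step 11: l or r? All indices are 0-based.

[0,12] |-19|<=|23| out[12]=529 → r--
[0,11] |-19|<=|20| out[11]=400 → r--
[0,10] |-19|>|16| out[10]=361 → l++
[1,10] |-15|<=|16| out[9]=256 → r--
[1,9] |-15|<=|15| out[8]=225 → r--
[1,8] |-15|>|12| out[7]=225 → l++
[2,8] |-10|<=|12| out[6]=144 → r--
[2,7] |-10|>|5| out[5]=100 → l++
[3,7] |-3|<=|5| out[4]=25 → r--
[3,6] |-3|<=|3| out[3]=9 → r--
[3,5] |-3|>|2| out[2]=9 → l++

l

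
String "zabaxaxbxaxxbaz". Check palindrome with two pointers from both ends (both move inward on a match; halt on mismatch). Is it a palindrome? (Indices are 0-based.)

l=0 r=14: 'z'=='z', l++,r--
l=1 r=13: 'a'=='a', l++,r--
l=2 r=12: 'b'=='b', l++,r--
l=3 r=11: 'a'!='x', stop

not a palindrome (mismatch at 3,11)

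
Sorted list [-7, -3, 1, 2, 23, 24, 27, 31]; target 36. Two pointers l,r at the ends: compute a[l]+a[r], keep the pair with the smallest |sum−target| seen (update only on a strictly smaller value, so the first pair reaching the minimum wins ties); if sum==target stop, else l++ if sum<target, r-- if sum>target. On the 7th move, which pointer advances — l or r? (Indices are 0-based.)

[0,7] -7+31=24 d=12 * → l++
[1,7] -3+31=28 d=8 * → l++
[2,7] 1+31=32 d=4 * → l++
[3,7] 2+31=33 d=3 * → l++
[4,7] 23+31=54 d=18 → r--
[4,6] 23+27=50 d=14 → r--
[4,5] 23+24=47 d=11 → r--

r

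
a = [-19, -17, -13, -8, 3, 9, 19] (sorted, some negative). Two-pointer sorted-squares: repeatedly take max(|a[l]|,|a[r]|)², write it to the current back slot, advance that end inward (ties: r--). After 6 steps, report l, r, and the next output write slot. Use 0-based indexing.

l=4, r=4, next write slot=0

[0,6] |-19|<=|19| out[6]=361 → r--
[0,5] |-19|>|9| out[5]=361 → l++
[1,5] |-17|>|9| out[4]=289 → l++
[2,5] |-13|>|9| out[3]=169 → l++
[3,5] |-8|<=|9| out[2]=81 → r--
[3,4] |-8|>|3| out[1]=64 → l++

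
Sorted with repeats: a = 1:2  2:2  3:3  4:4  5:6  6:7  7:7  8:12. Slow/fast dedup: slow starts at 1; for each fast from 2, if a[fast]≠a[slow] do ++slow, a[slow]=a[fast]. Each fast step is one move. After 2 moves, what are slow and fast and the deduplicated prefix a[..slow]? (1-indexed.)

slow=2, fast=4, prefix=[2, 3]

slow=1 fast=2: a[fast]=2=a[slow] dup, fast++
slow=1 fast=3: a[fast]=3≠a[slow]=2 write a[2]=3, slow++,fast++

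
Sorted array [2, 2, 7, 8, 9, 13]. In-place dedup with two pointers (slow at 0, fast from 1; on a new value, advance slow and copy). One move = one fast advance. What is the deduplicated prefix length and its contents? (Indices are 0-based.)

slow=0 fast=1: a[fast]=2=a[slow] dup, fast++
slow=0 fast=2: a[fast]=7≠a[slow]=2 write a[1]=7, slow++,fast++
slow=1 fast=3: a[fast]=8≠a[slow]=7 write a[2]=8, slow++,fast++
slow=2 fast=4: a[fast]=9≠a[slow]=8 write a[3]=9, slow++,fast++
slow=3 fast=5: a[fast]=13≠a[slow]=9 write a[4]=13, slow++,fast++

length 5; prefix = [2, 7, 8, 9, 13]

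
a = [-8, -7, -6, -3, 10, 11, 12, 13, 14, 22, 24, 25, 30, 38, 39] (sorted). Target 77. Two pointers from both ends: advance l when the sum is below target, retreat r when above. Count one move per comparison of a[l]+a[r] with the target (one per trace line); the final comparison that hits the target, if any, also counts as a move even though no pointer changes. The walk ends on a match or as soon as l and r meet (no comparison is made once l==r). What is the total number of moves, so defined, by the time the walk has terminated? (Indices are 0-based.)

14 moves

l=0 r=14: -8+39=31 <77, l++
l=1 r=14: -7+39=32 <77, l++
l=2 r=14: -6+39=33 <77, l++
l=3 r=14: -3+39=36 <77, l++
l=4 r=14: 10+39=49 <77, l++
l=5 r=14: 11+39=50 <77, l++
l=6 r=14: 12+39=51 <77, l++
l=7 r=14: 13+39=52 <77, l++
l=8 r=14: 14+39=53 <77, l++
l=9 r=14: 22+39=61 <77, l++
l=10 r=14: 24+39=63 <77, l++
l=11 r=14: 25+39=64 <77, l++
l=12 r=14: 30+39=69 <77, l++
l=13 r=14: 38+39=77, found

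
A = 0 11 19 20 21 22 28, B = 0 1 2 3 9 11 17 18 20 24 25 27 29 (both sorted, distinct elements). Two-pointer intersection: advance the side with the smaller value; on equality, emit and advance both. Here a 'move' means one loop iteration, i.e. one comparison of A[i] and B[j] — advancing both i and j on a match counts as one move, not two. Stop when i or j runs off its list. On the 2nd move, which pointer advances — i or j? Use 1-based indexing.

j

[i=1,j=1] 0==0 emit → i++,j++
[i=2,j=2] 11>1 → j++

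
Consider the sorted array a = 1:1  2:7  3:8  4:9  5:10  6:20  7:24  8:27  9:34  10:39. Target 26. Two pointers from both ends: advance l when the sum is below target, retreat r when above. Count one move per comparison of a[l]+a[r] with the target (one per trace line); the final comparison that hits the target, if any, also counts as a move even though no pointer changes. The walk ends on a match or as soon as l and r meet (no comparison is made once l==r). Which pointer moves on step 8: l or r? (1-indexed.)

l=1 r=10: 1+39=40 >26, r--
l=1 r=9: 1+34=35 >26, r--
l=1 r=8: 1+27=28 >26, r--
l=1 r=7: 1+24=25 <26, l++
l=2 r=7: 7+24=31 >26, r--
l=2 r=6: 7+20=27 >26, r--
l=2 r=5: 7+10=17 <26, l++
l=3 r=5: 8+10=18 <26, l++

l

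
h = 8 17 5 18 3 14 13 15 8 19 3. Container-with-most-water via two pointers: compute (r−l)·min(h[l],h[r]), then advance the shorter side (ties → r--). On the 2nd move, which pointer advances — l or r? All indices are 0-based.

l=0 r=10: min(8,3)*10=30 best=30 *, r--
l=0 r=9: min(8,19)*9=72 best=72 *, l++

l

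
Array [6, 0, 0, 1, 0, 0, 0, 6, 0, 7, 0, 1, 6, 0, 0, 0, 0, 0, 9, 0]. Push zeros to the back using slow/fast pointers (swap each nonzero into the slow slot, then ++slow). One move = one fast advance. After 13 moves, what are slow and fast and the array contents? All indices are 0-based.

slow=6, fast=13, a=[6, 1, 6, 7, 1, 6, 0, 0, 0, 0, 0, 0, 0, 0, 0, 0, 0, 0, 9, 0]

(s=0,f=0) a[fast]=6≠0 swap→a[0]=6 → slow++,fast++
(s=1,f=1) a[fast]=0 → fast++
(s=1,f=2) a[fast]=0 → fast++
(s=1,f=3) a[fast]=1≠0 swap→a[1]=1 → slow++,fast++
(s=2,f=4) a[fast]=0 → fast++
(s=2,f=5) a[fast]=0 → fast++
(s=2,f=6) a[fast]=0 → fast++
(s=2,f=7) a[fast]=6≠0 swap→a[2]=6 → slow++,fast++
(s=3,f=8) a[fast]=0 → fast++
(s=3,f=9) a[fast]=7≠0 swap→a[3]=7 → slow++,fast++
(s=4,f=10) a[fast]=0 → fast++
(s=4,f=11) a[fast]=1≠0 swap→a[4]=1 → slow++,fast++
(s=5,f=12) a[fast]=6≠0 swap→a[5]=6 → slow++,fast++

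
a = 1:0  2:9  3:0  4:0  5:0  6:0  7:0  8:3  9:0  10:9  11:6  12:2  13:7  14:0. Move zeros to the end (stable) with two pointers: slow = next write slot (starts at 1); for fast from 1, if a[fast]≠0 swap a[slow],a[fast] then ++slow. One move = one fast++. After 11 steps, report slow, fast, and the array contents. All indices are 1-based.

slow=5, fast=12, a=[9, 3, 9, 6, 0, 0, 0, 0, 0, 0, 0, 2, 7, 0]

slow=1 fast=1: a[fast]=0, fast++
slow=1 fast=2: a[fast]=9≠0 swap→a[1]=9, slow++,fast++
slow=2 fast=3: a[fast]=0, fast++
slow=2 fast=4: a[fast]=0, fast++
slow=2 fast=5: a[fast]=0, fast++
slow=2 fast=6: a[fast]=0, fast++
slow=2 fast=7: a[fast]=0, fast++
slow=2 fast=8: a[fast]=3≠0 swap→a[2]=3, slow++,fast++
slow=3 fast=9: a[fast]=0, fast++
slow=3 fast=10: a[fast]=9≠0 swap→a[3]=9, slow++,fast++
slow=4 fast=11: a[fast]=6≠0 swap→a[4]=6, slow++,fast++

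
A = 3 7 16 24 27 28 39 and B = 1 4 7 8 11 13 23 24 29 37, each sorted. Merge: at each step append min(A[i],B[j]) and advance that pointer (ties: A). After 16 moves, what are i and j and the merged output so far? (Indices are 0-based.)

i=0 j=0: A[i]=3>B[j]=1 take 1, j++
i=0 j=1: A[i]=3<=B[j]=4 take 3, i++
i=1 j=1: A[i]=7>B[j]=4 take 4, j++
i=1 j=2: A[i]=7<=B[j]=7 take 7, i++
i=2 j=2: A[i]=16>B[j]=7 take 7, j++
i=2 j=3: A[i]=16>B[j]=8 take 8, j++
i=2 j=4: A[i]=16>B[j]=11 take 11, j++
i=2 j=5: A[i]=16>B[j]=13 take 13, j++
i=2 j=6: A[i]=16<=B[j]=23 take 16, i++
i=3 j=6: A[i]=24>B[j]=23 take 23, j++
i=3 j=7: A[i]=24<=B[j]=24 take 24, i++
i=4 j=7: A[i]=27>B[j]=24 take 24, j++
i=4 j=8: A[i]=27<=B[j]=29 take 27, i++
i=5 j=8: A[i]=28<=B[j]=29 take 28, i++
i=6 j=8: A[i]=39>B[j]=29 take 29, j++
i=6 j=9: A[i]=39>B[j]=37 take 37, j++

i=6, j=10, merged so far=[1, 3, 4, 7, 7, 8, 11, 13, 16, 23, 24, 24, 27, 28, 29, 37]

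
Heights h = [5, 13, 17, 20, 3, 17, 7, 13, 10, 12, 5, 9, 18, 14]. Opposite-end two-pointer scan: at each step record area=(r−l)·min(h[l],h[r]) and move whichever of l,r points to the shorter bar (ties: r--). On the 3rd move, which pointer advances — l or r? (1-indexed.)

r

l=1 r=14: min(5,14)*13=65 best=65 *, l++
l=2 r=14: min(13,14)*12=156 best=156 *, l++
l=3 r=14: min(17,14)*11=154 best=156, r--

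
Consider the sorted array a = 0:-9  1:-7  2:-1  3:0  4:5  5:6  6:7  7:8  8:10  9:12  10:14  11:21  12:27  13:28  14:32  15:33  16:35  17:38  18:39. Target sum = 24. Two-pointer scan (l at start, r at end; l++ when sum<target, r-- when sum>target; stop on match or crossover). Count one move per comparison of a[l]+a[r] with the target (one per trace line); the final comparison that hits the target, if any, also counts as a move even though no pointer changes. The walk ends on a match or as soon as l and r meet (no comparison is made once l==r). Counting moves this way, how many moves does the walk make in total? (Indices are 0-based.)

l=0 r=18: -9+39=30 >24, r--
l=0 r=17: -9+38=29 >24, r--
l=0 r=16: -9+35=26 >24, r--
l=0 r=15: -9+33=24, found

4 moves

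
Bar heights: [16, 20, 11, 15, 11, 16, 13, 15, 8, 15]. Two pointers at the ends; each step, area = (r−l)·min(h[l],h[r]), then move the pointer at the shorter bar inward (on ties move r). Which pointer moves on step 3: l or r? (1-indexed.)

[1,10] min(16,15)*9=135 best=135 * → r--
[1,9] min(16,8)*8=64 best=135 → r--
[1,8] min(16,15)*7=105 best=135 → r--

r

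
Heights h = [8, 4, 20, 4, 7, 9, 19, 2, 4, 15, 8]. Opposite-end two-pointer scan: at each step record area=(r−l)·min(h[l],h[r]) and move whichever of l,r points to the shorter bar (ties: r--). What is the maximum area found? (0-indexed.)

max area = 105

l=0 r=10: min(8,8)*10=80 best=80 *, r--
l=0 r=9: min(8,15)*9=72 best=80, l++
l=1 r=9: min(4,15)*8=32 best=80, l++
l=2 r=9: min(20,15)*7=105 best=105 *, r--
l=2 r=8: min(20,4)*6=24 best=105, r--
l=2 r=7: min(20,2)*5=10 best=105, r--
l=2 r=6: min(20,19)*4=76 best=105, r--
l=2 r=5: min(20,9)*3=27 best=105, r--
l=2 r=4: min(20,7)*2=14 best=105, r--
l=2 r=3: min(20,4)*1=4 best=105, r--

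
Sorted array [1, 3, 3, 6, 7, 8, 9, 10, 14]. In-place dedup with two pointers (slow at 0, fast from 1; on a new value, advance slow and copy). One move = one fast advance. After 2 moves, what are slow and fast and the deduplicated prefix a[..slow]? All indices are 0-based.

slow=0 fast=1: a[fast]=3≠a[slow]=1 write a[1]=3, slow++,fast++
slow=1 fast=2: a[fast]=3=a[slow] dup, fast++

slow=1, fast=3, prefix=[1, 3]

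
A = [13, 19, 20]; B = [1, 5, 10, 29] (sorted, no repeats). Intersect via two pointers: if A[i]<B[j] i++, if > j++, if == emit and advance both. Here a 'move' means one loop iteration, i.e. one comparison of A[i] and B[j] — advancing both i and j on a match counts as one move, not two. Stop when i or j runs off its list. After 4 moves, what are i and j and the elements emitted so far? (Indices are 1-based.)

i=2, j=4, emitted=[]

[i=1,j=1] 13>1 → j++
[i=1,j=2] 13>5 → j++
[i=1,j=3] 13>10 → j++
[i=1,j=4] 13<29 → i++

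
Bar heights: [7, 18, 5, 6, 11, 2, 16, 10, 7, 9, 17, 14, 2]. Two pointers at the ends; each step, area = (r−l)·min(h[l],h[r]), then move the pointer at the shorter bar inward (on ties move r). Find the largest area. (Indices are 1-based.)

max area = 153

l=1 r=13: min(7,2)*12=24 best=24 *, r--
l=1 r=12: min(7,14)*11=77 best=77 *, l++
l=2 r=12: min(18,14)*10=140 best=140 *, r--
l=2 r=11: min(18,17)*9=153 best=153 *, r--
l=2 r=10: min(18,9)*8=72 best=153, r--
l=2 r=9: min(18,7)*7=49 best=153, r--
l=2 r=8: min(18,10)*6=60 best=153, r--
l=2 r=7: min(18,16)*5=80 best=153, r--
l=2 r=6: min(18,2)*4=8 best=153, r--
l=2 r=5: min(18,11)*3=33 best=153, r--
l=2 r=4: min(18,6)*2=12 best=153, r--
l=2 r=3: min(18,5)*1=5 best=153, r--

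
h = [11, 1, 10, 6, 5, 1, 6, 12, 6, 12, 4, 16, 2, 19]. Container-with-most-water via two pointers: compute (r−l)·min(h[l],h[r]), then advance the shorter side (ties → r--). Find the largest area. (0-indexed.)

max area = 143

[0,13] min(11,19)*13=143 best=143 * → l++
[1,13] min(1,19)*12=12 best=143 → l++
[2,13] min(10,19)*11=110 best=143 → l++
[3,13] min(6,19)*10=60 best=143 → l++
[4,13] min(5,19)*9=45 best=143 → l++
[5,13] min(1,19)*8=8 best=143 → l++
[6,13] min(6,19)*7=42 best=143 → l++
[7,13] min(12,19)*6=72 best=143 → l++
[8,13] min(6,19)*5=30 best=143 → l++
[9,13] min(12,19)*4=48 best=143 → l++
[10,13] min(4,19)*3=12 best=143 → l++
[11,13] min(16,19)*2=32 best=143 → l++
[12,13] min(2,19)*1=2 best=143 → l++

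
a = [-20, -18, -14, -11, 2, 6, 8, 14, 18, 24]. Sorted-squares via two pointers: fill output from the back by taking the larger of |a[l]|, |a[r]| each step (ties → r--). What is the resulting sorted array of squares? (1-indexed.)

[4, 36, 64, 121, 196, 196, 324, 324, 400, 576]

l=1 r=10: |-20|<=|24| out[10]=576, r--
l=1 r=9: |-20|>|18| out[9]=400, l++
l=2 r=9: |-18|<=|18| out[8]=324, r--
l=2 r=8: |-18|>|14| out[7]=324, l++
l=3 r=8: |-14|<=|14| out[6]=196, r--
l=3 r=7: |-14|>|8| out[5]=196, l++
l=4 r=7: |-11|>|8| out[4]=121, l++
l=5 r=7: |2|<=|8| out[3]=64, r--
l=5 r=6: |2|<=|6| out[2]=36, r--
l=5 r=5: |2|<=|2| out[1]=4, r--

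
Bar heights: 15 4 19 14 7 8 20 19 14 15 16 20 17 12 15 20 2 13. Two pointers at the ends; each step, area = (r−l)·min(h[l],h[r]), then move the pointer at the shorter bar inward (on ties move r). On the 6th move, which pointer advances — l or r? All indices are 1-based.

l

l=1 r=18: min(15,13)*17=221 best=221 *, r--
l=1 r=17: min(15,2)*16=32 best=221, r--
l=1 r=16: min(15,20)*15=225 best=225 *, l++
l=2 r=16: min(4,20)*14=56 best=225, l++
l=3 r=16: min(19,20)*13=247 best=247 *, l++
l=4 r=16: min(14,20)*12=168 best=247, l++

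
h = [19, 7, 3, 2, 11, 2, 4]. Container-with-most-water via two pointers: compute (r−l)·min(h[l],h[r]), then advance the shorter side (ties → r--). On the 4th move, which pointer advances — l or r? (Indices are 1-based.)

l=1 r=7: min(19,4)*6=24 best=24 *, r--
l=1 r=6: min(19,2)*5=10 best=24, r--
l=1 r=5: min(19,11)*4=44 best=44 *, r--
l=1 r=4: min(19,2)*3=6 best=44, r--

r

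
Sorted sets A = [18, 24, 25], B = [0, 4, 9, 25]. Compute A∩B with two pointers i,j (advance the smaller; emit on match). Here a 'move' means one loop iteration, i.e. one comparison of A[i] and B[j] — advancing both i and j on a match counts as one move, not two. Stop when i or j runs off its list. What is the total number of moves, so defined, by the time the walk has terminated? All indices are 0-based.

6 moves

i=0 j=0: 18>0, j++
i=0 j=1: 18>4, j++
i=0 j=2: 18>9, j++
i=0 j=3: 18<25, i++
i=1 j=3: 24<25, i++
i=2 j=3: 25==25 emit, i++,j++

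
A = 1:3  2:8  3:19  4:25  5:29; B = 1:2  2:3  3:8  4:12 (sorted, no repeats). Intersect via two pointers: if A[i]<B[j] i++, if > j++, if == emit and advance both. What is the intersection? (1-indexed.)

intersection = [3, 8]

[i=1,j=1] 3>2 → j++
[i=1,j=2] 3==3 emit → i++,j++
[i=2,j=3] 8==8 emit → i++,j++
[i=3,j=4] 19>12 → j++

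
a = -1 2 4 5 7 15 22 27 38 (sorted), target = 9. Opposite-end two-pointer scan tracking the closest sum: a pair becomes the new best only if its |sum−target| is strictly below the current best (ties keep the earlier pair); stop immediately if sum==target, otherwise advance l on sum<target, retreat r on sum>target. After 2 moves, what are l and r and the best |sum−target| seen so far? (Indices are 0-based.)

l=0 r=8: -1+38=37 d=28 *, r--
l=0 r=7: -1+27=26 d=17 *, r--

l=0, r=6, best |Δ|=17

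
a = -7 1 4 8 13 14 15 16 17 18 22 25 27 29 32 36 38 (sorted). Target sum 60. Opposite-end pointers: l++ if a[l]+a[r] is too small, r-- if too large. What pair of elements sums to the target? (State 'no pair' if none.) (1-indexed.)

(22, 38)

[1,17] -7+38=31 <60 → l++
[2,17] 1+38=39 <60 → l++
[3,17] 4+38=42 <60 → l++
[4,17] 8+38=46 <60 → l++
[5,17] 13+38=51 <60 → l++
[6,17] 14+38=52 <60 → l++
[7,17] 15+38=53 <60 → l++
[8,17] 16+38=54 <60 → l++
[9,17] 17+38=55 <60 → l++
[10,17] 18+38=56 <60 → l++
[11,17] 22+38=60 → found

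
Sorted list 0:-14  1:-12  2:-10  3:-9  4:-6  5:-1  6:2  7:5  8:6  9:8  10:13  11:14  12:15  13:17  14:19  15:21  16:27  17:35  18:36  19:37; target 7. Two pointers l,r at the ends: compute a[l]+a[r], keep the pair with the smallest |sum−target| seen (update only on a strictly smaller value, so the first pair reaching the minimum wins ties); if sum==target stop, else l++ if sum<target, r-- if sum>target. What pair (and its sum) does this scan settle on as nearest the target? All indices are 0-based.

l=0 r=19: -14+37=23 d=16 *, r--
l=0 r=18: -14+36=22 d=15 *, r--
l=0 r=17: -14+35=21 d=14 *, r--
l=0 r=16: -14+27=13 d=6 *, r--
l=0 r=15: -14+21=7 d=0 *, stop

pair (-14, 21) with sum 7 (|Δ|=0)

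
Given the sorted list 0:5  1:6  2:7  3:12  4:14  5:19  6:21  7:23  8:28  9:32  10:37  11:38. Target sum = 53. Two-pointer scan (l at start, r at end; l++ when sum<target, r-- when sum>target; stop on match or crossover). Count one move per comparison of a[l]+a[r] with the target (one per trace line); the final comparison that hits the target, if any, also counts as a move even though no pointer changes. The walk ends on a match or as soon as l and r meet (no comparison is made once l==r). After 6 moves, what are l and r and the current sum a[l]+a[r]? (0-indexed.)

l=5, r=10, sum=56

l=0 r=11: 5+38=43 <53, l++
l=1 r=11: 6+38=44 <53, l++
l=2 r=11: 7+38=45 <53, l++
l=3 r=11: 12+38=50 <53, l++
l=4 r=11: 14+38=52 <53, l++
l=5 r=11: 19+38=57 >53, r--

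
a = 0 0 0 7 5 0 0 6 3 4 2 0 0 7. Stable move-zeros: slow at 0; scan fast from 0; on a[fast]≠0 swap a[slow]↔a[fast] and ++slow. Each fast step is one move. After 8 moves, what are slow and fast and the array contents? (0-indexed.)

(s=0,f=0) a[fast]=0 → fast++
(s=0,f=1) a[fast]=0 → fast++
(s=0,f=2) a[fast]=0 → fast++
(s=0,f=3) a[fast]=7≠0 swap→a[0]=7 → slow++,fast++
(s=1,f=4) a[fast]=5≠0 swap→a[1]=5 → slow++,fast++
(s=2,f=5) a[fast]=0 → fast++
(s=2,f=6) a[fast]=0 → fast++
(s=2,f=7) a[fast]=6≠0 swap→a[2]=6 → slow++,fast++

slow=3, fast=8, a=[7, 5, 6, 0, 0, 0, 0, 0, 3, 4, 2, 0, 0, 7]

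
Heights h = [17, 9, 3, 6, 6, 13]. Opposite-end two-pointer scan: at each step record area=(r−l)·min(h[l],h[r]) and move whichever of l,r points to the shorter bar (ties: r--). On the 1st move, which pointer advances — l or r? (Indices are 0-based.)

l=0 r=5: min(17,13)*5=65 best=65 *, r--

r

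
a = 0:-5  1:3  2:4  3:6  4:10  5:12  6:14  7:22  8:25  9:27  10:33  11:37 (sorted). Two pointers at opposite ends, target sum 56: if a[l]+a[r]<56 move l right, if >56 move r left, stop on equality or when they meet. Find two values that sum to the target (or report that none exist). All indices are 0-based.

no pair

[0,11] -5+37=32 <56 → l++
[1,11] 3+37=40 <56 → l++
[2,11] 4+37=41 <56 → l++
[3,11] 6+37=43 <56 → l++
[4,11] 10+37=47 <56 → l++
[5,11] 12+37=49 <56 → l++
[6,11] 14+37=51 <56 → l++
[7,11] 22+37=59 >56 → r--
[7,10] 22+33=55 <56 → l++
[8,10] 25+33=58 >56 → r--
[8,9] 25+27=52 <56 → l++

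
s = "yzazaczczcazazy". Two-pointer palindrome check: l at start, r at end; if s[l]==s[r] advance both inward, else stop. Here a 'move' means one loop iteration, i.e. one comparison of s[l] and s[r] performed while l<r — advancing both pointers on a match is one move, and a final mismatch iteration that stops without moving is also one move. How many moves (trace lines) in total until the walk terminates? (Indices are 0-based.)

[0,14] 'y'=='y' → l++,r--
[1,13] 'z'=='z' → l++,r--
[2,12] 'a'=='a' → l++,r--
[3,11] 'z'=='z' → l++,r--
[4,10] 'a'=='a' → l++,r--
[5,9] 'c'=='c' → l++,r--
[6,8] 'z'=='z' → l++,r--

7 moves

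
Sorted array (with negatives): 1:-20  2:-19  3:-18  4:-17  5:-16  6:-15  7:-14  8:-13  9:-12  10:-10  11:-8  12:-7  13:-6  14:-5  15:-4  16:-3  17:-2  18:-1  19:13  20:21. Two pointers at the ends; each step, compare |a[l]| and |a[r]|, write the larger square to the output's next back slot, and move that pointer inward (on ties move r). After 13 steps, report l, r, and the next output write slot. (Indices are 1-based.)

l=12, r=18, next write slot=7

[1,20] |-20|<=|21| out[20]=441 → r--
[1,19] |-20|>|13| out[19]=400 → l++
[2,19] |-19|>|13| out[18]=361 → l++
[3,19] |-18|>|13| out[17]=324 → l++
[4,19] |-17|>|13| out[16]=289 → l++
[5,19] |-16|>|13| out[15]=256 → l++
[6,19] |-15|>|13| out[14]=225 → l++
[7,19] |-14|>|13| out[13]=196 → l++
[8,19] |-13|<=|13| out[12]=169 → r--
[8,18] |-13|>|-1| out[11]=169 → l++
[9,18] |-12|>|-1| out[10]=144 → l++
[10,18] |-10|>|-1| out[9]=100 → l++
[11,18] |-8|>|-1| out[8]=64 → l++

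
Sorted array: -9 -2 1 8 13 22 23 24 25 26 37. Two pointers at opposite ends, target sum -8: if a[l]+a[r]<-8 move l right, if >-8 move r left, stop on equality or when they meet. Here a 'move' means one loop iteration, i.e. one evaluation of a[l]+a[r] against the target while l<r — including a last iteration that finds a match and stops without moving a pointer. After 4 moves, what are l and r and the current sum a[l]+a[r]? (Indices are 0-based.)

l=0, r=6, sum=14

[0,10] -9+37=28 >-8 → r--
[0,9] -9+26=17 >-8 → r--
[0,8] -9+25=16 >-8 → r--
[0,7] -9+24=15 >-8 → r--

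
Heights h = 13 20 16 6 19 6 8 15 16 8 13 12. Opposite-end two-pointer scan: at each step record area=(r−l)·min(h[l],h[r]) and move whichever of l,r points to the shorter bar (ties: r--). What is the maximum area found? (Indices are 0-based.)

max area = 132

[0,11] min(13,12)*11=132 best=132 * → r--
[0,10] min(13,13)*10=130 best=132 → r--
[0,9] min(13,8)*9=72 best=132 → r--
[0,8] min(13,16)*8=104 best=132 → l++
[1,8] min(20,16)*7=112 best=132 → r--
[1,7] min(20,15)*6=90 best=132 → r--
[1,6] min(20,8)*5=40 best=132 → r--
[1,5] min(20,6)*4=24 best=132 → r--
[1,4] min(20,19)*3=57 best=132 → r--
[1,3] min(20,6)*2=12 best=132 → r--
[1,2] min(20,16)*1=16 best=132 → r--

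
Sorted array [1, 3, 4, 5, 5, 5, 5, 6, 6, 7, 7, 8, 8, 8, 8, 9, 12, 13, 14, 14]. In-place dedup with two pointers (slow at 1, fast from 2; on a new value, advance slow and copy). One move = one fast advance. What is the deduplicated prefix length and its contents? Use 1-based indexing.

(s=1,f=2) a[fast]=3≠a[slow]=1 write a[2]=3 → slow++,fast++
(s=2,f=3) a[fast]=4≠a[slow]=3 write a[3]=4 → slow++,fast++
(s=3,f=4) a[fast]=5≠a[slow]=4 write a[4]=5 → slow++,fast++
(s=4,f=5) a[fast]=5=a[slow] dup → fast++
(s=4,f=6) a[fast]=5=a[slow] dup → fast++
(s=4,f=7) a[fast]=5=a[slow] dup → fast++
(s=4,f=8) a[fast]=6≠a[slow]=5 write a[5]=6 → slow++,fast++
(s=5,f=9) a[fast]=6=a[slow] dup → fast++
(s=5,f=10) a[fast]=7≠a[slow]=6 write a[6]=7 → slow++,fast++
(s=6,f=11) a[fast]=7=a[slow] dup → fast++
(s=6,f=12) a[fast]=8≠a[slow]=7 write a[7]=8 → slow++,fast++
(s=7,f=13) a[fast]=8=a[slow] dup → fast++
(s=7,f=14) a[fast]=8=a[slow] dup → fast++
(s=7,f=15) a[fast]=8=a[slow] dup → fast++
(s=7,f=16) a[fast]=9≠a[slow]=8 write a[8]=9 → slow++,fast++
(s=8,f=17) a[fast]=12≠a[slow]=9 write a[9]=12 → slow++,fast++
(s=9,f=18) a[fast]=13≠a[slow]=12 write a[10]=13 → slow++,fast++
(s=10,f=19) a[fast]=14≠a[slow]=13 write a[11]=14 → slow++,fast++
(s=11,f=20) a[fast]=14=a[slow] dup → fast++

length 11; prefix = [1, 3, 4, 5, 6, 7, 8, 9, 12, 13, 14]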